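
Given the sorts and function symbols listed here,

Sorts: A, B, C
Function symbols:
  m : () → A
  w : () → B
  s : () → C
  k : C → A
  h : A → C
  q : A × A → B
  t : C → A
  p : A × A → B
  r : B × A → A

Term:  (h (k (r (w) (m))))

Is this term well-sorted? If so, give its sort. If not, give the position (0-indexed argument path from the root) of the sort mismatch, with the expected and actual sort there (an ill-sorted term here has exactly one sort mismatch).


      (w) : B
      (m) : A
    (r (w) (m)) : A
  (k (r (w) (m))) : ✗ arg 0 at [0, 0] has sort A, expected C

ill-sorted at position [0, 0]: expected C, got A


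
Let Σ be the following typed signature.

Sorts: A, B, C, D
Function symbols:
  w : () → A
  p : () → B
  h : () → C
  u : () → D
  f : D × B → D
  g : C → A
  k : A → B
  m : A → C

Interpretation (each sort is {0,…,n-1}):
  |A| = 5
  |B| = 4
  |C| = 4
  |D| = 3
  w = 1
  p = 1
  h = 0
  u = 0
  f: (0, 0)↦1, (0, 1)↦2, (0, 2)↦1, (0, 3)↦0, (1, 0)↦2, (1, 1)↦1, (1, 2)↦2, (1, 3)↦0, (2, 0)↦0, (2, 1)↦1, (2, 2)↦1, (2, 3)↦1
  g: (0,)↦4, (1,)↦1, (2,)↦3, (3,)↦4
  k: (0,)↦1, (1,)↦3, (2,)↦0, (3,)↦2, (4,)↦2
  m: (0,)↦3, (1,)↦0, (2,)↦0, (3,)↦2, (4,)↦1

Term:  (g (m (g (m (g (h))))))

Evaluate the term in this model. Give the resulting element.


  h = 0
  (g (h)) = g(0,) = 4
  (m (g (h))) = m(4,) = 1
  (g (m (g (h)))) = g(1,) = 1
  (m (g (m (g (h))))) = m(1,) = 0
  (g (m (g (m (g (h)))))) = g(0,) = 4

value = 4


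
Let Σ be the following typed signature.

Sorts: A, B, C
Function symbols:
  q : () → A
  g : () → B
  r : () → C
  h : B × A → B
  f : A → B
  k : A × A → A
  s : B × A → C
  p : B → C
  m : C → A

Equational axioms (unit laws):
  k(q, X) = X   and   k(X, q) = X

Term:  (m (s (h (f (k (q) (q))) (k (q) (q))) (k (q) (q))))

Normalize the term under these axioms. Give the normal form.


normal form = (m (s (h (f (q)) (q)) (q)))

1. (m (s (h (f (k (q) (q))) (k (q) (q))) (k (q) (q))))  →  (m (s (h (f (q)) (k (q) (q))) (k (q) (q))))
2. (m (s (h (f (q)) (k (q) (q))) (k (q) (q))))  →  (m (s (h (f (q)) (q)) (k (q) (q))))
3. (m (s (h (f (q)) (q)) (k (q) (q))))  →  (m (s (h (f (q)) (q)) (q)))


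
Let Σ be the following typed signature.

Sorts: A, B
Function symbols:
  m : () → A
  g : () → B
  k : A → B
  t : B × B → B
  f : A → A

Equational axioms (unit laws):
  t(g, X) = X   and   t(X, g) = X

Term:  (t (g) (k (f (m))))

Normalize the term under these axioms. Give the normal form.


1. (t (g) (k (f (m))))  →  (k (f (m)))

normal form = (k (f (m)))


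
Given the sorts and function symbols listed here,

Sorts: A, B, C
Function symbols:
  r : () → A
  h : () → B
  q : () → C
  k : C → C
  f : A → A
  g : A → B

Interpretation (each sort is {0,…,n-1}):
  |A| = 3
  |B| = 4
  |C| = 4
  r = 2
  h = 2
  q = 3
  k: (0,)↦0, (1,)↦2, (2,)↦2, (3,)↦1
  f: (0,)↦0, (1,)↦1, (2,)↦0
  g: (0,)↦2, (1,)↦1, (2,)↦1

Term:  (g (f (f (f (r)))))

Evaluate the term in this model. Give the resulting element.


  r = 2
  (f (r)) = f(2,) = 0
  (f (f (r))) = f(0,) = 0
  (f (f (f (r)))) = f(0,) = 0
  (g (f (f (f (r))))) = g(0,) = 2

value = 2


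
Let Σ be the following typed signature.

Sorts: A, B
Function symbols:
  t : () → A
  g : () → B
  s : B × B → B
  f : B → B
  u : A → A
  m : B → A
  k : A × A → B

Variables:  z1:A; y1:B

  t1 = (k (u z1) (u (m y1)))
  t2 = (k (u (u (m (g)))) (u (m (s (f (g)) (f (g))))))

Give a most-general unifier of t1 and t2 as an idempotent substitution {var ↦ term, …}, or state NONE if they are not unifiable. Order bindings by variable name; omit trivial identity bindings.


{y1 ↦ (s (f (g)) (f (g))), z1 ↦ (u (m (g)))}


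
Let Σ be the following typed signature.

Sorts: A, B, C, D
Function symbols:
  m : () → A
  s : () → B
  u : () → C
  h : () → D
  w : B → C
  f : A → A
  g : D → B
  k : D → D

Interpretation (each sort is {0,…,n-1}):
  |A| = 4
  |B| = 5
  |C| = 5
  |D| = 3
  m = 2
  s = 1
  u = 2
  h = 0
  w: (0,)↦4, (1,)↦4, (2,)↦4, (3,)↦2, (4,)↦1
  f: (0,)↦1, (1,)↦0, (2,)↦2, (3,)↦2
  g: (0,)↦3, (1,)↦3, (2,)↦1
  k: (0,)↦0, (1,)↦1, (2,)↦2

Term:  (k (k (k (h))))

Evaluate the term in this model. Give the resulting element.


value = 0

  h = 0
  (k (h)) = k(0,) = 0
  (k (k (h))) = k(0,) = 0
  (k (k (k (h)))) = k(0,) = 0


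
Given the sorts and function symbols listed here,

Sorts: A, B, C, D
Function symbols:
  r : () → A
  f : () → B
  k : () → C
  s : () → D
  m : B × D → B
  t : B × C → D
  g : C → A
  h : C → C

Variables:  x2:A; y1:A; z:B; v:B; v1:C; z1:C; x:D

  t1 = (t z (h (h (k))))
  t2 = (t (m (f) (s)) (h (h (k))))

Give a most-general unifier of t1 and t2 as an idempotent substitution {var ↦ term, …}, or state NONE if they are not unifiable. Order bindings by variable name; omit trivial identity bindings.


{z ↦ (m (f) (s))}


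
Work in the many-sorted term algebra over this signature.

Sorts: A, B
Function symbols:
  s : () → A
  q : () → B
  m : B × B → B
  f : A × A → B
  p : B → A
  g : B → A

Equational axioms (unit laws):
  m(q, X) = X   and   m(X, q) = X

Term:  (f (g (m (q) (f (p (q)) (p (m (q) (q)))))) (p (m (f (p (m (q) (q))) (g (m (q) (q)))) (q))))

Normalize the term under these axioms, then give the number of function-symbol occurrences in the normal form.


1. (f (g (m (q) (f (p (q)) (p (m (q) (q)))))) (p (m (f (p (m (q) (q))) (g (m (q) (q)))) (q))))  →  (f (g (f (p (q)) (p (m (q) (q))))) (p (m (f (p (m (q) (q))) (g (m (q) (q)))) (q))))
2. (f (g (f (p (q)) (p (m (q) (q))))) (p (m (f (p (m (q) (q))) (g (m (q) (q)))) (q))))  →  (f (g (f (p (q)) (p (q)))) (p (m (f (p (m (q) (q))) (g (m (q) (q)))) (q))))
3. (f (g (f (p (q)) (p (q)))) (p (m (f (p (m (q) (q))) (g (m (q) (q)))) (q))))  →  (f (g (f (p (q)) (p (q)))) (p (f (p (m (q) (q))) (g (m (q) (q))))))
4. (f (g (f (p (q)) (p (q)))) (p (f (p (m (q) (q))) (g (m (q) (q))))))  →  (f (g (f (p (q)) (p (q)))) (p (f (p (q)) (g (m (q) (q))))))
5. (f (g (f (p (q)) (p (q)))) (p (f (p (q)) (g (m (q) (q))))))  →  (f (g (f (p (q)) (p (q)))) (p (f (p (q)) (g (q)))))
normal form: (f (g (f (p (q)) (p (q)))) (p (f (p (q)) (g (q)))))

size = 13


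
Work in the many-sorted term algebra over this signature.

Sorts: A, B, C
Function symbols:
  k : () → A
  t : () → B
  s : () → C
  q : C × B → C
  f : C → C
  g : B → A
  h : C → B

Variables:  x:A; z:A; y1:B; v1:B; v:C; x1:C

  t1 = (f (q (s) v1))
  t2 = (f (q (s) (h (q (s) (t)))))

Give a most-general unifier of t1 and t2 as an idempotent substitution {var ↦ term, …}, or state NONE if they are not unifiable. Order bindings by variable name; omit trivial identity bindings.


{v1 ↦ (h (q (s) (t)))}


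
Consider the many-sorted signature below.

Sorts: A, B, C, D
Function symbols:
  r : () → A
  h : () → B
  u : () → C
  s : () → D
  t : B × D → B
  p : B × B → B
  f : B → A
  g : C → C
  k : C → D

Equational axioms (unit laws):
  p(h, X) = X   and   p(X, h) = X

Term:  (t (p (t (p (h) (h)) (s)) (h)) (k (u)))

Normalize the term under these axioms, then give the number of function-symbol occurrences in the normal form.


size = 6

1. (t (p (t (p (h) (h)) (s)) (h)) (k (u)))  →  (t (t (p (h) (h)) (s)) (k (u)))
2. (t (t (p (h) (h)) (s)) (k (u)))  →  (t (t (h) (s)) (k (u)))
normal form: (t (t (h) (s)) (k (u)))


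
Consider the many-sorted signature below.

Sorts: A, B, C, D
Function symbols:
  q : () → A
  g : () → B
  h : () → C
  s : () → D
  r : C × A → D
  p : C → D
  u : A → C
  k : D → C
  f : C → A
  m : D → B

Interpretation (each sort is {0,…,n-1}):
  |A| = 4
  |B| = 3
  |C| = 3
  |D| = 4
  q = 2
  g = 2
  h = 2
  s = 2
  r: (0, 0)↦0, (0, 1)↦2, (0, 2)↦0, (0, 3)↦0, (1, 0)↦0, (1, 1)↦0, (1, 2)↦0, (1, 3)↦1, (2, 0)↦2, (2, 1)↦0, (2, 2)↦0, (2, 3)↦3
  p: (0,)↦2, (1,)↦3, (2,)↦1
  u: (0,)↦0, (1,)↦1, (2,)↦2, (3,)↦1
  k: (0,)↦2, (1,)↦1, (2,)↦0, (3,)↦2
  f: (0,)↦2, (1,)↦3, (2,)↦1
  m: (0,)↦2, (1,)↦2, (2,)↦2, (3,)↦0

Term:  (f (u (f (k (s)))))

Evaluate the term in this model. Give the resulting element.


  s = 2
  (k (s)) = k(2,) = 0
  (f (k (s))) = f(0,) = 2
  (u (f (k (s)))) = u(2,) = 2
  (f (u (f (k (s))))) = f(2,) = 1

value = 1


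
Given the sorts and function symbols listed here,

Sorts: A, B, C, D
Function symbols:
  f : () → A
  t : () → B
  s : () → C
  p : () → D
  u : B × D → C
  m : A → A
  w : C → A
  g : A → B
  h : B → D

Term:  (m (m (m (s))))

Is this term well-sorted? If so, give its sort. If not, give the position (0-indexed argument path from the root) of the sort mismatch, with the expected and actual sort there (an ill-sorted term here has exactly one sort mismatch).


ill-sorted at position [0, 0, 0]: expected A, got C

      (s) : C
    (m (s)) : ✗ arg 0 at [0, 0, 0] has sort C, expected A


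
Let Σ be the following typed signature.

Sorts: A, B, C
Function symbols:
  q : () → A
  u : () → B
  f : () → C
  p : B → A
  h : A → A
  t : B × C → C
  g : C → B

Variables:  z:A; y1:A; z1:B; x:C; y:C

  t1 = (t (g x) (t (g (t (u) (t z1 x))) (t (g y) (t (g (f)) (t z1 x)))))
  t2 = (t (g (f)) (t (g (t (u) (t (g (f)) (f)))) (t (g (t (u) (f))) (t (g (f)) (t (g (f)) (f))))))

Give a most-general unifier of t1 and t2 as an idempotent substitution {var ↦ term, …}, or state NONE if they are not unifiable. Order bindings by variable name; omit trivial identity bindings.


{x ↦ (f), y ↦ (t (u) (f)), z1 ↦ (g (f))}


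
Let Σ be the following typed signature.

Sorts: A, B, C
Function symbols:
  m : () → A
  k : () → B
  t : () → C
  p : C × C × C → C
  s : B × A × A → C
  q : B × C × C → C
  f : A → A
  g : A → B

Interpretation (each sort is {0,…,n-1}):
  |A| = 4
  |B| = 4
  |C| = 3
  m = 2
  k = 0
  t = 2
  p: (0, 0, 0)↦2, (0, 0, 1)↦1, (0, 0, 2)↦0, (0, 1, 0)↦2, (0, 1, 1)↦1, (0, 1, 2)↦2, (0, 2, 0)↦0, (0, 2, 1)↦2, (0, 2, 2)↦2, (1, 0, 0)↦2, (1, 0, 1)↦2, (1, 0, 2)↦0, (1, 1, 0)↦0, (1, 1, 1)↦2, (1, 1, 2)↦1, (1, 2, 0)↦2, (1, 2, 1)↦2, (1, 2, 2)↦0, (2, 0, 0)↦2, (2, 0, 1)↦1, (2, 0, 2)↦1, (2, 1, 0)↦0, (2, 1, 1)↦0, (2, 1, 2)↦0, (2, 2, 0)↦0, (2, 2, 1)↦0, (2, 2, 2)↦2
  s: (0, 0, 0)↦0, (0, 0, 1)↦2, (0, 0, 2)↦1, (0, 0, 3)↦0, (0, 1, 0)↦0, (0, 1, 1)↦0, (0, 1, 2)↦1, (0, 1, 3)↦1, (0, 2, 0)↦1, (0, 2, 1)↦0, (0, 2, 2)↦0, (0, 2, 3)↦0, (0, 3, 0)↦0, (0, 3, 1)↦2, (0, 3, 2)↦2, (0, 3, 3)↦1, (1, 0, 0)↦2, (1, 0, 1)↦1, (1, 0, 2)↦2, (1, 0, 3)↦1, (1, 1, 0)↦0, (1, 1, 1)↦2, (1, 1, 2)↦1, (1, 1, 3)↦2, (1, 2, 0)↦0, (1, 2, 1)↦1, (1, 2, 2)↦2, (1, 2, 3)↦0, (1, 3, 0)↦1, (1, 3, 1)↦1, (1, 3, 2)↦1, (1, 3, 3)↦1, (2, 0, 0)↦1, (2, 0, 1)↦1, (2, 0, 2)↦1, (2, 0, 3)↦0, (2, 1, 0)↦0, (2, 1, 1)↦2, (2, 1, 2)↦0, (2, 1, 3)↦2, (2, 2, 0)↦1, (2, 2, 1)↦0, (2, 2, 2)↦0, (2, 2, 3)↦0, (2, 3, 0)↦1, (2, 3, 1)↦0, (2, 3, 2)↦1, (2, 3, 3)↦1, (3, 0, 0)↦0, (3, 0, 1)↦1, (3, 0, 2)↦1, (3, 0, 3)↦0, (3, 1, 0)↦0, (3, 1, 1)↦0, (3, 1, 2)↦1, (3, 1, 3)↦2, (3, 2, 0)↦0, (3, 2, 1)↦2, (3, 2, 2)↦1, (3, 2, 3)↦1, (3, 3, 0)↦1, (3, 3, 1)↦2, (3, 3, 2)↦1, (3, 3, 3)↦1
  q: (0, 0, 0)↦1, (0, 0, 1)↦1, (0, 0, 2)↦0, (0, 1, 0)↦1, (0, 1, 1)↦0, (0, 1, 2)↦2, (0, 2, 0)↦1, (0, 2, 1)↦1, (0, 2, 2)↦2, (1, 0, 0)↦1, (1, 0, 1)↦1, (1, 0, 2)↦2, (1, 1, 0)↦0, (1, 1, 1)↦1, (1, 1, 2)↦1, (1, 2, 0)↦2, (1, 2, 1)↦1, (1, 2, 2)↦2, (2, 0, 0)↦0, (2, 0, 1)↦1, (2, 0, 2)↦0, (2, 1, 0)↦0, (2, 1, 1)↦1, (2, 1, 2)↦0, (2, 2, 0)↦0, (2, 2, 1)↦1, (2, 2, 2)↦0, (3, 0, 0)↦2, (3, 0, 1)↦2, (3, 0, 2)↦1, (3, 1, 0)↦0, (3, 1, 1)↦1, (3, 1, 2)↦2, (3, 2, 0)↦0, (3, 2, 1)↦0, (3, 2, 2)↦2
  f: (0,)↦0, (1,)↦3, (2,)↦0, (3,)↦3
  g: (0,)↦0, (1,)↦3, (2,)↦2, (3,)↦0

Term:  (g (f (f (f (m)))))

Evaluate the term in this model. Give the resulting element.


value = 0

  m = 2
  (f (m)) = f(2,) = 0
  (f (f (m))) = f(0,) = 0
  (f (f (f (m)))) = f(0,) = 0
  (g (f (f (f (m))))) = g(0,) = 0


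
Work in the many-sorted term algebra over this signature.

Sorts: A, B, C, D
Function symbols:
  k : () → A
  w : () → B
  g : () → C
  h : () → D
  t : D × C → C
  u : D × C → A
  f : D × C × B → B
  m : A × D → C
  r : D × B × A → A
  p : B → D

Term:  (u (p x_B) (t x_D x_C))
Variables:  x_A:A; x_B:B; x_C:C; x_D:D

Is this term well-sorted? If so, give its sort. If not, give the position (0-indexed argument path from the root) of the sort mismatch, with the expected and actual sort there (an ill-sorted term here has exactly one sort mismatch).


    x_B : B
  (p x_B) : D
    x_D : D
    x_C : C
  (t x_D x_C) : C
(u (p x_B) (t x_D x_C)) : A

well-sorted; sort = A


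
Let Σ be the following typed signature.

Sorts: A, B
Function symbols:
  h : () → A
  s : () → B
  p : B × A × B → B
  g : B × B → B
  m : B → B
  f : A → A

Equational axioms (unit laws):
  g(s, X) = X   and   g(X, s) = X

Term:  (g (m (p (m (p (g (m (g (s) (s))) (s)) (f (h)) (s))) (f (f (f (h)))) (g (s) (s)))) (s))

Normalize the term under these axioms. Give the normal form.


1. (g (m (p (m (p (g (m (g (s) (s))) (s)) (f (h)) (s))) (f (f (f (h)))) (g (s) (s)))) (s))  →  (m (p (m (p (g (m (g (s) (s))) (s)) (f (h)) (s))) (f (f (f (h)))) (g (s) (s))))
2. (m (p (m (p (g (m (g (s) (s))) (s)) (f (h)) (s))) (f (f (f (h)))) (g (s) (s))))  →  (m (p (m (p (m (g (s) (s))) (f (h)) (s))) (f (f (f (h)))) (g (s) (s))))
3. (m (p (m (p (m (g (s) (s))) (f (h)) (s))) (f (f (f (h)))) (g (s) (s))))  →  (m (p (m (p (m (s)) (f (h)) (s))) (f (f (f (h)))) (g (s) (s))))
4. (m (p (m (p (m (s)) (f (h)) (s))) (f (f (f (h)))) (g (s) (s))))  →  (m (p (m (p (m (s)) (f (h)) (s))) (f (f (f (h)))) (s)))

normal form = (m (p (m (p (m (s)) (f (h)) (s))) (f (f (f (h)))) (s)))


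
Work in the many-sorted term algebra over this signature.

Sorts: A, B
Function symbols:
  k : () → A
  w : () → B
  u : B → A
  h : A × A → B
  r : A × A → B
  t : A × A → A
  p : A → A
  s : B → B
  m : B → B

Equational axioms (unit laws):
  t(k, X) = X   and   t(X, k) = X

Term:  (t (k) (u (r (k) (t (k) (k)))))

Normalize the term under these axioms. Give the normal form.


normal form = (u (r (k) (k)))

1. (t (k) (u (r (k) (t (k) (k)))))  →  (u (r (k) (t (k) (k))))
2. (u (r (k) (t (k) (k))))  →  (u (r (k) (k)))


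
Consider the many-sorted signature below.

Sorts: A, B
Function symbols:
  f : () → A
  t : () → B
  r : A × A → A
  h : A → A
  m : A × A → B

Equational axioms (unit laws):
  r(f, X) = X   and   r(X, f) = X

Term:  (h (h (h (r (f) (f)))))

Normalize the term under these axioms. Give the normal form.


normal form = (h (h (h (f))))

1. (h (h (h (r (f) (f)))))  →  (h (h (h (f))))


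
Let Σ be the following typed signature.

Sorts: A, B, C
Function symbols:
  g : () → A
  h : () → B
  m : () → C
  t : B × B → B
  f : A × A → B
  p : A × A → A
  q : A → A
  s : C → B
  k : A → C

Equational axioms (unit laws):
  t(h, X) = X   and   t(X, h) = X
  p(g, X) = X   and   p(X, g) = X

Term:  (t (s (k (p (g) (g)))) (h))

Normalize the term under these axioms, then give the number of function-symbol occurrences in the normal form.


1. (t (s (k (p (g) (g)))) (h))  →  (s (k (p (g) (g))))
2. (s (k (p (g) (g))))  →  (s (k (g)))
normal form: (s (k (g)))

size = 3


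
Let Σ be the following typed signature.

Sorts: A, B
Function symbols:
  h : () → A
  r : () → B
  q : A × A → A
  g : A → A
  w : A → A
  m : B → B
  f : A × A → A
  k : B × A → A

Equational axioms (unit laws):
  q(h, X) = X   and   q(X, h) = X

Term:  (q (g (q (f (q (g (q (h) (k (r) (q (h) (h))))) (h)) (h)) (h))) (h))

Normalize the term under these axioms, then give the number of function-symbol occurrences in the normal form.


size = 7

1. (q (g (q (f (q (g (q (h) (k (r) (q (h) (h))))) (h)) (h)) (h))) (h))  →  (g (q (f (q (g (q (h) (k (r) (q (h) (h))))) (h)) (h)) (h)))
2. (g (q (f (q (g (q (h) (k (r) (q (h) (h))))) (h)) (h)) (h)))  →  (g (f (q (g (q (h) (k (r) (q (h) (h))))) (h)) (h)))
3. (g (f (q (g (q (h) (k (r) (q (h) (h))))) (h)) (h)))  →  (g (f (g (q (h) (k (r) (q (h) (h))))) (h)))
4. (g (f (g (q (h) (k (r) (q (h) (h))))) (h)))  →  (g (f (g (k (r) (q (h) (h)))) (h)))
5. (g (f (g (k (r) (q (h) (h)))) (h)))  →  (g (f (g (k (r) (h))) (h)))
normal form: (g (f (g (k (r) (h))) (h)))


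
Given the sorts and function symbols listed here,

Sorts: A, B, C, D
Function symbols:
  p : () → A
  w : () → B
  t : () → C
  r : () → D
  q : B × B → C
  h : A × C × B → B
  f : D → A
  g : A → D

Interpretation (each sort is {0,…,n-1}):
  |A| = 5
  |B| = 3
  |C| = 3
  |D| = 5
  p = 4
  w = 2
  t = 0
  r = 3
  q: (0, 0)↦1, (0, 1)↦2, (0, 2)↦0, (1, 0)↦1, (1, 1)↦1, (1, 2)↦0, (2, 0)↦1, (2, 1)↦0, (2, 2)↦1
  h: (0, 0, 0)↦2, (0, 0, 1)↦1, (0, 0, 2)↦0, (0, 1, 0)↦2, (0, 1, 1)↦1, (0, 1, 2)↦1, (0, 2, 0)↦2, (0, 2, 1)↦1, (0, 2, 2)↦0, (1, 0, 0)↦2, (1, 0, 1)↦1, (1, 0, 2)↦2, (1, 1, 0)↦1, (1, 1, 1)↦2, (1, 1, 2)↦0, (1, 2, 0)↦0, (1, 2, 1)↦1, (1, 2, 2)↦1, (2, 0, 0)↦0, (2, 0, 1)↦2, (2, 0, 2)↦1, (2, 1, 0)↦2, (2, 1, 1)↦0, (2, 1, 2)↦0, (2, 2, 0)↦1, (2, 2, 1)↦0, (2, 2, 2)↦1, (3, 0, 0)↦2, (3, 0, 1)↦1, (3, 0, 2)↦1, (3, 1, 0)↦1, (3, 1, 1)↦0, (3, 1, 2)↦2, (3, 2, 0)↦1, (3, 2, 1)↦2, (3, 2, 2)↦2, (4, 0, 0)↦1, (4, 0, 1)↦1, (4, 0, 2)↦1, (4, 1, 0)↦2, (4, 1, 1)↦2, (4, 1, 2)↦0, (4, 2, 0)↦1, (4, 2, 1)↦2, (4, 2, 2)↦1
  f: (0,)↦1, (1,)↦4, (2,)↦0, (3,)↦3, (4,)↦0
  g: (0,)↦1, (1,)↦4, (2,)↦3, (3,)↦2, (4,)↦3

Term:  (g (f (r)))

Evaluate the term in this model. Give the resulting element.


value = 2

  r = 3
  (f (r)) = f(3,) = 3
  (g (f (r))) = g(3,) = 2


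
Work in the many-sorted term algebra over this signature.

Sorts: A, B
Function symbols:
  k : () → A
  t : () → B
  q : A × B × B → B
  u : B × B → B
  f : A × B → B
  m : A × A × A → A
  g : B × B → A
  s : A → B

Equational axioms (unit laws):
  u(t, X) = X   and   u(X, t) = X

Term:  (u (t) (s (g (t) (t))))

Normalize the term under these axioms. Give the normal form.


1. (u (t) (s (g (t) (t))))  →  (s (g (t) (t)))

normal form = (s (g (t) (t)))


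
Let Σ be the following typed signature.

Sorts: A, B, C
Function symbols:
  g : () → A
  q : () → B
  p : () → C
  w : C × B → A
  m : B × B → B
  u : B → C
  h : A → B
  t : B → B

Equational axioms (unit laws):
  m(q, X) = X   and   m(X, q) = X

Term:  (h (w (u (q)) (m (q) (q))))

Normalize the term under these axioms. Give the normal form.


normal form = (h (w (u (q)) (q)))

1. (h (w (u (q)) (m (q) (q))))  →  (h (w (u (q)) (q)))


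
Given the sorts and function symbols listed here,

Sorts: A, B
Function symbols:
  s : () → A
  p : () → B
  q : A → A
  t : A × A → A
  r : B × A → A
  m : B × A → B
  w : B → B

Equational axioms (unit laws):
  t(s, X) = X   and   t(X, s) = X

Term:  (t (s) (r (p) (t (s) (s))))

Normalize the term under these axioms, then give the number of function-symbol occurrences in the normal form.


size = 3

1. (t (s) (r (p) (t (s) (s))))  →  (r (p) (t (s) (s)))
2. (r (p) (t (s) (s)))  →  (r (p) (s))
normal form: (r (p) (s))


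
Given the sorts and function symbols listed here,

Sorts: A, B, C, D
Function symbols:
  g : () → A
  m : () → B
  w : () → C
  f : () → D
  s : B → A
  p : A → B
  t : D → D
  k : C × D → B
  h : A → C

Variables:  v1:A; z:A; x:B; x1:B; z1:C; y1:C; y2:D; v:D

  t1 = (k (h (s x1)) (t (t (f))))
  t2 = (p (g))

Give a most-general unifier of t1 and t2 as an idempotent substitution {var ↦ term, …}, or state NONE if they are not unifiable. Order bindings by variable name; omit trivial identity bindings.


NONE (not unifiable)

head clash or occurs-check failure — not unifiable


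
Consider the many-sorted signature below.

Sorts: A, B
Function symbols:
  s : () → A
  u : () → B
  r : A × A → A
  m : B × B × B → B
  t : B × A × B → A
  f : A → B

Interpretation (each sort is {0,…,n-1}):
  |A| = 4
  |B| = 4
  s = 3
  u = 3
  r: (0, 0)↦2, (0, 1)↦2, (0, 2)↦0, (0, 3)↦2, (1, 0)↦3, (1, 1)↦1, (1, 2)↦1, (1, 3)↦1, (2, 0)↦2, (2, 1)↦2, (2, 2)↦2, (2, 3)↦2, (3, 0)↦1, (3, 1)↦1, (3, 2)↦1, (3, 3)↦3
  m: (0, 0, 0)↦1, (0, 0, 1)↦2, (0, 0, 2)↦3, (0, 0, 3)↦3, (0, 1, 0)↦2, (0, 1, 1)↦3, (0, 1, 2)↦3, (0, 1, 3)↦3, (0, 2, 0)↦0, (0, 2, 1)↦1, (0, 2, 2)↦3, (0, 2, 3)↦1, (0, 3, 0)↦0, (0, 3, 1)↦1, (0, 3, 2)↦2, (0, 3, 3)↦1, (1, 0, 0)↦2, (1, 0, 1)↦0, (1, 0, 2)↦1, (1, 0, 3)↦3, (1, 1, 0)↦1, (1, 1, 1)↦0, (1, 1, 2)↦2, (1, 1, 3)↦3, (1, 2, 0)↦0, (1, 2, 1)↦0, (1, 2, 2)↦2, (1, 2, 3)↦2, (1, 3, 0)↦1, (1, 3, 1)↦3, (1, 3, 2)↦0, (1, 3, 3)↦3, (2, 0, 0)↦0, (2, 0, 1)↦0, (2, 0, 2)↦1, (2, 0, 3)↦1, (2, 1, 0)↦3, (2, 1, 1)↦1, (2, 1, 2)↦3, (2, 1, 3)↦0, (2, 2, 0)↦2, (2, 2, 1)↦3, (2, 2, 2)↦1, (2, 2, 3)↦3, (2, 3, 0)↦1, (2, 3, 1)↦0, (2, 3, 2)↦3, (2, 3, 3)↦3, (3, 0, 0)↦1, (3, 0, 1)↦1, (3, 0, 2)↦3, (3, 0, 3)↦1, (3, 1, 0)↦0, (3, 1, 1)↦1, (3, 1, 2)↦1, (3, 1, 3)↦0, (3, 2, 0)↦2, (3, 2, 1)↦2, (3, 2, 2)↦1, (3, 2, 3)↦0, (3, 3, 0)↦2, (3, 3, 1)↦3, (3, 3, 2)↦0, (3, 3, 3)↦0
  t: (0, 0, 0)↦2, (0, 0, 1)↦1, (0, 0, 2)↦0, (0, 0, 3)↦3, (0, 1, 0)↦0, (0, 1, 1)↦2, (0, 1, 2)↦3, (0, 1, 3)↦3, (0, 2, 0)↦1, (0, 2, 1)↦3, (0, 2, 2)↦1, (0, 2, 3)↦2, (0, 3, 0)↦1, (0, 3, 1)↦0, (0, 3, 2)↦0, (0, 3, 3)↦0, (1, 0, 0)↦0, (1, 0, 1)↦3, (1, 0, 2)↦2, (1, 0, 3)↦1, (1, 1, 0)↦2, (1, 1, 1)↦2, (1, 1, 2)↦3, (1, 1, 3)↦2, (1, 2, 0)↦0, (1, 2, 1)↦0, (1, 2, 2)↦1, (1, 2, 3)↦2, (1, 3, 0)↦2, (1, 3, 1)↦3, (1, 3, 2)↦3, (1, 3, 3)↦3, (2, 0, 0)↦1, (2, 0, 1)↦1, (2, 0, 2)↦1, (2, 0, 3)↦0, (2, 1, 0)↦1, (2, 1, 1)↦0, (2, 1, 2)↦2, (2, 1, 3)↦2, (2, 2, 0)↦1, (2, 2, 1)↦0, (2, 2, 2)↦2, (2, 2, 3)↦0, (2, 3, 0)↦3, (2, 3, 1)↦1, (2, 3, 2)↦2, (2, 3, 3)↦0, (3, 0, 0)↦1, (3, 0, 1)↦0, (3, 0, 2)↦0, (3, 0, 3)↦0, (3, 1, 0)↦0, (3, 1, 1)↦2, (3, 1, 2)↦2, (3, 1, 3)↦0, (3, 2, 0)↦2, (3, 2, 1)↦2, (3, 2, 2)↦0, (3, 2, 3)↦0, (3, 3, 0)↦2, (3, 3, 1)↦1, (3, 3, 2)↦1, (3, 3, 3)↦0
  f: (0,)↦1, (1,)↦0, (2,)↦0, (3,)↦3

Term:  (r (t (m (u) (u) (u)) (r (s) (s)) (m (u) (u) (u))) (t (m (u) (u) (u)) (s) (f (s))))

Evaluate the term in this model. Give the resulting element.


  u = 3
  u = 3
  u = 3
  (m (u) (u) (u)) = m(3, 3, 3) = 0
  s = 3
  s = 3
  (r (s) (s)) = r(3, 3) = 3
  u = 3
  u = 3
  u = 3
  (m (u) (u) (u)) = m(3, 3, 3) = 0
  (t (m (u) (u) (u)) (r (s) (s)) (m (u) (u) (u))) = t(0, 3, 0) = 1
  u = 3
  u = 3
  u = 3
  (m (u) (u) (u)) = m(3, 3, 3) = 0
  s = 3
  s = 3
  (f (s)) = f(3,) = 3
  (t (m (u) (u) (u)) (s) (f (s))) = t(0, 3, 3) = 0
  (r (t (m (u) (u) (u)) (r (s) (s)) (m (u) (u) (u))) (t (m (u) (u) (u)) (s) (f (s)))) = r(1, 0) = 3

value = 3


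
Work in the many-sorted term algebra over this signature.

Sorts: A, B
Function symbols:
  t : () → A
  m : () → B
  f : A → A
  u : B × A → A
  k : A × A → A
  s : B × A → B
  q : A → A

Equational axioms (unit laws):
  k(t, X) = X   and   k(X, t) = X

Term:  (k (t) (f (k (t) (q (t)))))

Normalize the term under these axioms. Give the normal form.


normal form = (f (q (t)))

1. (k (t) (f (k (t) (q (t)))))  →  (f (k (t) (q (t))))
2. (f (k (t) (q (t))))  →  (f (q (t)))


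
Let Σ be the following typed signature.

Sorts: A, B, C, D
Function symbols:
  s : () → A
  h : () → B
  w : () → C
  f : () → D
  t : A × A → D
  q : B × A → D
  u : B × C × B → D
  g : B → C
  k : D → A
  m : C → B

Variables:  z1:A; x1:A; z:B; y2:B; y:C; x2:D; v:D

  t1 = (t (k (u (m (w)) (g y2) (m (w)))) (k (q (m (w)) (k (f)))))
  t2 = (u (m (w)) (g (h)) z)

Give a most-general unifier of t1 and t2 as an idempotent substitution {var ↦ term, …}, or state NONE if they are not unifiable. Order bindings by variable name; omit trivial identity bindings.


NONE (not unifiable)

head clash or occurs-check failure — not unifiable


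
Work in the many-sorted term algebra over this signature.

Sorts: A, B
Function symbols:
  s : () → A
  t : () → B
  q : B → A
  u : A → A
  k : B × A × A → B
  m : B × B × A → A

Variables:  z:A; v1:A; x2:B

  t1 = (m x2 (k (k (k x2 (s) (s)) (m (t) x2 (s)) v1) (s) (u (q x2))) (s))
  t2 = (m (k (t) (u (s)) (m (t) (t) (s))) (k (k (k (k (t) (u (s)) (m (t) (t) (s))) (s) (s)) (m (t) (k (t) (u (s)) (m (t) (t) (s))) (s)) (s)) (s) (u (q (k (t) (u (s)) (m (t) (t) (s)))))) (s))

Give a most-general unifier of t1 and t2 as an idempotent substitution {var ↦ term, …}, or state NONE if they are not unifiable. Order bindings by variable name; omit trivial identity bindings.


{v1 ↦ (s), x2 ↦ (k (t) (u (s)) (m (t) (t) (s)))}


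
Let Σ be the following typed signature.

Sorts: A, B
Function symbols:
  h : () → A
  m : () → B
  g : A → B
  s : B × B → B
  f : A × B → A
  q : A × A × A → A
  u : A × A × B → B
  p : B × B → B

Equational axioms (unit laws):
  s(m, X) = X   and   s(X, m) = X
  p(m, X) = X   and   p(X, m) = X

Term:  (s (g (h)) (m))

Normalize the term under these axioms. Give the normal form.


1. (s (g (h)) (m))  →  (g (h))

normal form = (g (h))


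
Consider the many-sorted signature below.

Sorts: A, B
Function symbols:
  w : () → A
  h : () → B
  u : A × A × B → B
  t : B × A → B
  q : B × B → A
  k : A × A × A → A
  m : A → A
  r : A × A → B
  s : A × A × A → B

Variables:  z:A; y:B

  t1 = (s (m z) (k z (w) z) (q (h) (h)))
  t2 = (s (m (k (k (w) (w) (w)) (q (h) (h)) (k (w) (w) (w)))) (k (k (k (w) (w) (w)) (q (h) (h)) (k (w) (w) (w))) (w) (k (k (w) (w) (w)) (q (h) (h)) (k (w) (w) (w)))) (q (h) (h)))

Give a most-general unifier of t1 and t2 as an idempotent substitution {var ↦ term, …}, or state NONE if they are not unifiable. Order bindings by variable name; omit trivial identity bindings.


{z ↦ (k (k (w) (w) (w)) (q (h) (h)) (k (w) (w) (w)))}


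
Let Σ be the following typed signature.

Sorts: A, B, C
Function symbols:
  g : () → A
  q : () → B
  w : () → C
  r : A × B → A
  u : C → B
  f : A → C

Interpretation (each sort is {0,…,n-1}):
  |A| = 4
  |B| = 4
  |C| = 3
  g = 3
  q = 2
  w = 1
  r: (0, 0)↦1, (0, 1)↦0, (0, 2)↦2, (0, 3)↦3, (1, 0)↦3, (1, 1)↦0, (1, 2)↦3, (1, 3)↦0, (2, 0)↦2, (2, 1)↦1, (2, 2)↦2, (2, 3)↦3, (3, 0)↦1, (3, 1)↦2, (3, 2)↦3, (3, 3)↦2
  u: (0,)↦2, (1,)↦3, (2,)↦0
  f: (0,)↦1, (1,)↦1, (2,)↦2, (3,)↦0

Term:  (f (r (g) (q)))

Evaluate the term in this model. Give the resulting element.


value = 0

  g = 3
  q = 2
  (r (g) (q)) = r(3, 2) = 3
  (f (r (g) (q))) = f(3,) = 0


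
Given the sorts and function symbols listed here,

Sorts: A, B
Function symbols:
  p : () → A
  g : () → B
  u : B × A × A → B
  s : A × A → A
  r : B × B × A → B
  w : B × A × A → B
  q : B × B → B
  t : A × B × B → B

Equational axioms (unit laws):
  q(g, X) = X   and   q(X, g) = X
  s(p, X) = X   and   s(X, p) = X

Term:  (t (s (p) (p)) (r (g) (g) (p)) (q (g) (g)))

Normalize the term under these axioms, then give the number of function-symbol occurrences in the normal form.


size = 7

1. (t (s (p) (p)) (r (g) (g) (p)) (q (g) (g)))  →  (t (p) (r (g) (g) (p)) (q (g) (g)))
2. (t (p) (r (g) (g) (p)) (q (g) (g)))  →  (t (p) (r (g) (g) (p)) (g))
normal form: (t (p) (r (g) (g) (p)) (g))


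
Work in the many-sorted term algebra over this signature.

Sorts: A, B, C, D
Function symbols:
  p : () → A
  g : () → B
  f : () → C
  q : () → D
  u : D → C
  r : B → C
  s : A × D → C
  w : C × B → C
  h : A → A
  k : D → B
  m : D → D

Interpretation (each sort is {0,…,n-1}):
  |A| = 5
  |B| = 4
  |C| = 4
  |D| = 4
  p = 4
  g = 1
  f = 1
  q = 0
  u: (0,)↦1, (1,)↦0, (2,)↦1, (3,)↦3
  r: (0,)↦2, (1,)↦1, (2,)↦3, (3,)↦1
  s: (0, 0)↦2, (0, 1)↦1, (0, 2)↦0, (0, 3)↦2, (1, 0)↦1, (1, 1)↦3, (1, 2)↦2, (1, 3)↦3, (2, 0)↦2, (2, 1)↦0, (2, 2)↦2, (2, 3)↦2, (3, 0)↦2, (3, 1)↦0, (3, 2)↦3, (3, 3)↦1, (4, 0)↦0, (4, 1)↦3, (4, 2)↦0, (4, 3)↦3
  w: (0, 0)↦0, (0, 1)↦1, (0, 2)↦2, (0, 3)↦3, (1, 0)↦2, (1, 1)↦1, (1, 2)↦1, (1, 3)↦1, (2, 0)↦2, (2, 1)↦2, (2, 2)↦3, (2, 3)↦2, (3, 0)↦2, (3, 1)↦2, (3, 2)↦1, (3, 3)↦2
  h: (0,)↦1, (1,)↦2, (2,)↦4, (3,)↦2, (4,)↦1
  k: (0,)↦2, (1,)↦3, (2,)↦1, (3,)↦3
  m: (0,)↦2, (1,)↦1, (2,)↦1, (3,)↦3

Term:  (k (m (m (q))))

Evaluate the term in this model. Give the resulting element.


value = 3

  q = 0
  (m (q)) = m(0,) = 2
  (m (m (q))) = m(2,) = 1
  (k (m (m (q)))) = k(1,) = 3


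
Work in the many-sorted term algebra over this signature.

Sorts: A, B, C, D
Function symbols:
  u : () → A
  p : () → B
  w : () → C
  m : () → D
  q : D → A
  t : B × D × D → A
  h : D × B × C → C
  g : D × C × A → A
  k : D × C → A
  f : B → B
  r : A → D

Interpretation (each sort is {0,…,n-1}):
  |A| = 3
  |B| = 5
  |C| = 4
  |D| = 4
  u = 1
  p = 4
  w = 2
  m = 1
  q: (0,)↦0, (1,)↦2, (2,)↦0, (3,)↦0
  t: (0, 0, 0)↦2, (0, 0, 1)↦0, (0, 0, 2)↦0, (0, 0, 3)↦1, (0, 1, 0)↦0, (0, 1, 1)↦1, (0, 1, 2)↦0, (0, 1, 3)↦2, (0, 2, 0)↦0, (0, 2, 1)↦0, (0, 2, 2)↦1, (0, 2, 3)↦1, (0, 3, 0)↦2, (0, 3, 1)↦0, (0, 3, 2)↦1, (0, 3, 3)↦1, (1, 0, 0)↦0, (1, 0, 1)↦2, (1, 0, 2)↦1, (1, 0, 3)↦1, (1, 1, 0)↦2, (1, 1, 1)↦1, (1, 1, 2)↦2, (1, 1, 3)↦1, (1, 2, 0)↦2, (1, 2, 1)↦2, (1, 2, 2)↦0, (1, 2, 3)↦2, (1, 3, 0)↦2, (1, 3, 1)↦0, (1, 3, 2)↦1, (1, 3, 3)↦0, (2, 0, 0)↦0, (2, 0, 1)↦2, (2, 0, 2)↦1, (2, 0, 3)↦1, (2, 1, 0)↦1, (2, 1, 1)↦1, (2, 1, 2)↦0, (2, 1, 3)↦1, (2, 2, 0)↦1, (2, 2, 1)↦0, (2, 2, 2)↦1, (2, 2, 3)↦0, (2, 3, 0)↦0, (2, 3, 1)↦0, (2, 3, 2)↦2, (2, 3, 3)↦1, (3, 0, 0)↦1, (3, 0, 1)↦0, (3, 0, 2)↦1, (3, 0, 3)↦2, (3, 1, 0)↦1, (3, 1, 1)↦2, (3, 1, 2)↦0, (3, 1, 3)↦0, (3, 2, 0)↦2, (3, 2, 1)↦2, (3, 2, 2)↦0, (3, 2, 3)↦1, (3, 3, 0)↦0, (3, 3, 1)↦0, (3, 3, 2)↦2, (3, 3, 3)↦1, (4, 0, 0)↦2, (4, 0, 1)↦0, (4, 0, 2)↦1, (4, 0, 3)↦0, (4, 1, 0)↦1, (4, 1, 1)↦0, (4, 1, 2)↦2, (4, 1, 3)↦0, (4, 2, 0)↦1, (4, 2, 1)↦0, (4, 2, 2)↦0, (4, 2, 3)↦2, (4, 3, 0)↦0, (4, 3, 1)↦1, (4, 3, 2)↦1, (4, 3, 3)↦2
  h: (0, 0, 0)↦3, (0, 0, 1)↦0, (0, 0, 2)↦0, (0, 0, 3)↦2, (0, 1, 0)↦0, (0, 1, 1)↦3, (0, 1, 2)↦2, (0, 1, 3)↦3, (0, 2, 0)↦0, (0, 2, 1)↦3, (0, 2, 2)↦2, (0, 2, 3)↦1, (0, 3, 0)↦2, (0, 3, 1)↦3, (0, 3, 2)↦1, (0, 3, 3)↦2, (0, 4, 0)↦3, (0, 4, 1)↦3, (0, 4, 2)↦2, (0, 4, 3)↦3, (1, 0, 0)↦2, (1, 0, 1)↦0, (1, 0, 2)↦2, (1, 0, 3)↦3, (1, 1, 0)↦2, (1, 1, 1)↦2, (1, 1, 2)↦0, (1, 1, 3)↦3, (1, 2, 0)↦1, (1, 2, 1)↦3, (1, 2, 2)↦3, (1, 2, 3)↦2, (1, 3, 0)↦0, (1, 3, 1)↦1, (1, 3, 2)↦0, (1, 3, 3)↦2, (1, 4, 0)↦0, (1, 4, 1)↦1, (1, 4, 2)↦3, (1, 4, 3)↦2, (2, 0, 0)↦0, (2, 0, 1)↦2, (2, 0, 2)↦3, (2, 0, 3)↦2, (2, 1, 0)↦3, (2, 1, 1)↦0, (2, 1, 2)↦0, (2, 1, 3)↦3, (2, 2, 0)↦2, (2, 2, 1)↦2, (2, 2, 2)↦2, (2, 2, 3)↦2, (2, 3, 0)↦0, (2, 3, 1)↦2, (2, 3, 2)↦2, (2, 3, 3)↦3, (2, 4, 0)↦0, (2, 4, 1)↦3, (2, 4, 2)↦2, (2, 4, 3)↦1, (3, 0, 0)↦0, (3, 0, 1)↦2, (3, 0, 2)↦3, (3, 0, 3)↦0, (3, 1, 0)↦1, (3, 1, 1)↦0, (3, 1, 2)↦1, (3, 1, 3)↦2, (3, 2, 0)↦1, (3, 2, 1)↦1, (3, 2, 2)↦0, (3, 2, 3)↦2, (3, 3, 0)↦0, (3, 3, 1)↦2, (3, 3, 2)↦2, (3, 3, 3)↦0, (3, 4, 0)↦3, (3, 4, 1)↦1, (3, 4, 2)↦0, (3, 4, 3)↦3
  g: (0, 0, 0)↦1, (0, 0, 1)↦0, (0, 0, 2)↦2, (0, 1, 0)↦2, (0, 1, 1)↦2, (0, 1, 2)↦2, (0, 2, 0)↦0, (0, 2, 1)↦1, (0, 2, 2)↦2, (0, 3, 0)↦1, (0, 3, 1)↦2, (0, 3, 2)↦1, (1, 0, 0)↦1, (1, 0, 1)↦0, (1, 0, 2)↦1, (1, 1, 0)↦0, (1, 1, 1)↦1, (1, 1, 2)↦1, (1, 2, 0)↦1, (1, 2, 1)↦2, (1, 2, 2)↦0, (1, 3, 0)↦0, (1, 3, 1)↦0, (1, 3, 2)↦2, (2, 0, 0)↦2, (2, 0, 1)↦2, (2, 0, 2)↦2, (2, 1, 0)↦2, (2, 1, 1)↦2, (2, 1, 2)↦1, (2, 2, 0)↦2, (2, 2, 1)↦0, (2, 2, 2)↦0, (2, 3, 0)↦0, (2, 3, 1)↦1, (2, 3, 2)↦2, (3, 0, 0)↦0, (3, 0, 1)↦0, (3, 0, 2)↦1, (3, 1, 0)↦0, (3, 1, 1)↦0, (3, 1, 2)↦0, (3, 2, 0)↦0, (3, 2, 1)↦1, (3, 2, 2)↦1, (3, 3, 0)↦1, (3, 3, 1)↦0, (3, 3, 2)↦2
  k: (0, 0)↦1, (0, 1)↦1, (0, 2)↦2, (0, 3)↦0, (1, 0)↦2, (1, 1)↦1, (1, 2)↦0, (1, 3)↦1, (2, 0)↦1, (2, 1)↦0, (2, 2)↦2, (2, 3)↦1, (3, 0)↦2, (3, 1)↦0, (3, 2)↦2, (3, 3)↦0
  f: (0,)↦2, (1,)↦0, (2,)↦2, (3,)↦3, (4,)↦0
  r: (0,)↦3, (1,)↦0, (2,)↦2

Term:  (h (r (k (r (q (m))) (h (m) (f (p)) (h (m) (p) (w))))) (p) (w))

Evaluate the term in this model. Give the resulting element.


value = 2

  m = 1
  (q (m)) = q(1,) = 2
  (r (q (m))) = r(2,) = 2
  m = 1
  p = 4
  (f (p)) = f(4,) = 0
  m = 1
  p = 4
  w = 2
  (h (m) (p) (w)) = h(1, 4, 2) = 3
  (h (m) (f (p)) (h (m) (p) (w))) = h(1, 0, 3) = 3
  (k (r (q (m))) (h (m) (f (p)) (h (m) (p) (w)))) = k(2, 3) = 1
  (r (k (r (q (m))) (h (m) (f (p)) (h (m) (p) (w))))) = r(1,) = 0
  p = 4
  w = 2
  (h (r (k (r (q (m))) (h (m) (f (p)) (h (m) (p) (w))))) (p) (w)) = h(0, 4, 2) = 2


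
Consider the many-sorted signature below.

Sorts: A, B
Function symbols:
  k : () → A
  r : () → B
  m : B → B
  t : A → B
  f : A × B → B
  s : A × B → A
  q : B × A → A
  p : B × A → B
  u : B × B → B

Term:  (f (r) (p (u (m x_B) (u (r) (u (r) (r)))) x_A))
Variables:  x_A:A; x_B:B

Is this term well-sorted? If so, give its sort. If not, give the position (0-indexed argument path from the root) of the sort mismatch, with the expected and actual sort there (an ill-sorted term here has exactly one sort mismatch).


ill-sorted at position [0]: expected A, got B

  (r) : B
        x_B : B
      (m x_B) : B
        (r) : B
          (r) : B
          (r) : B
        (u (r) (r)) : B
      (u (r) (u (r) (r))) : B
    (u (m x_B) (u (r) (u (r) (r)))) : B
    x_A : A
  (p (u (m x_B) (u (r) (u (r) (r)))) x_A) : B
(f (r) (p (u (m x_B) (u (r) (u (r) (r)))) x_A)) : ✗ arg 0 at [0] has sort B, expected A


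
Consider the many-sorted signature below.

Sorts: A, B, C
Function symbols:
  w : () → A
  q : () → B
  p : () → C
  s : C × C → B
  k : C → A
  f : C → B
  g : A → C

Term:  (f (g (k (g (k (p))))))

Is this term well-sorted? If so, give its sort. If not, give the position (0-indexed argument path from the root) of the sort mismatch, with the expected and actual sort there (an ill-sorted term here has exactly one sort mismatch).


well-sorted; sort = B

          (p) : C
        (k (p)) : A
      (g (k (p))) : C
    (k (g (k (p)))) : A
  (g (k (g (k (p))))) : C
(f (g (k (g (k (p)))))) : B


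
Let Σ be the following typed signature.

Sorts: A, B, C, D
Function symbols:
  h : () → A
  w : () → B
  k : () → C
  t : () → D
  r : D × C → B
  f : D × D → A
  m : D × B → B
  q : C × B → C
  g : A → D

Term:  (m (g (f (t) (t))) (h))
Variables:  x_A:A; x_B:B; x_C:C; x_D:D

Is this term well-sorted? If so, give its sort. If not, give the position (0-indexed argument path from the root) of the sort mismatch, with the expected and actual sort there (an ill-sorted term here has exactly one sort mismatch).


ill-sorted at position [1]: expected B, got A

      (t) : D
      (t) : D
    (f (t) (t)) : A
  (g (f (t) (t))) : D
  (h) : A
(m (g (f (t) (t))) (h)) : ✗ arg 1 at [1] has sort A, expected B


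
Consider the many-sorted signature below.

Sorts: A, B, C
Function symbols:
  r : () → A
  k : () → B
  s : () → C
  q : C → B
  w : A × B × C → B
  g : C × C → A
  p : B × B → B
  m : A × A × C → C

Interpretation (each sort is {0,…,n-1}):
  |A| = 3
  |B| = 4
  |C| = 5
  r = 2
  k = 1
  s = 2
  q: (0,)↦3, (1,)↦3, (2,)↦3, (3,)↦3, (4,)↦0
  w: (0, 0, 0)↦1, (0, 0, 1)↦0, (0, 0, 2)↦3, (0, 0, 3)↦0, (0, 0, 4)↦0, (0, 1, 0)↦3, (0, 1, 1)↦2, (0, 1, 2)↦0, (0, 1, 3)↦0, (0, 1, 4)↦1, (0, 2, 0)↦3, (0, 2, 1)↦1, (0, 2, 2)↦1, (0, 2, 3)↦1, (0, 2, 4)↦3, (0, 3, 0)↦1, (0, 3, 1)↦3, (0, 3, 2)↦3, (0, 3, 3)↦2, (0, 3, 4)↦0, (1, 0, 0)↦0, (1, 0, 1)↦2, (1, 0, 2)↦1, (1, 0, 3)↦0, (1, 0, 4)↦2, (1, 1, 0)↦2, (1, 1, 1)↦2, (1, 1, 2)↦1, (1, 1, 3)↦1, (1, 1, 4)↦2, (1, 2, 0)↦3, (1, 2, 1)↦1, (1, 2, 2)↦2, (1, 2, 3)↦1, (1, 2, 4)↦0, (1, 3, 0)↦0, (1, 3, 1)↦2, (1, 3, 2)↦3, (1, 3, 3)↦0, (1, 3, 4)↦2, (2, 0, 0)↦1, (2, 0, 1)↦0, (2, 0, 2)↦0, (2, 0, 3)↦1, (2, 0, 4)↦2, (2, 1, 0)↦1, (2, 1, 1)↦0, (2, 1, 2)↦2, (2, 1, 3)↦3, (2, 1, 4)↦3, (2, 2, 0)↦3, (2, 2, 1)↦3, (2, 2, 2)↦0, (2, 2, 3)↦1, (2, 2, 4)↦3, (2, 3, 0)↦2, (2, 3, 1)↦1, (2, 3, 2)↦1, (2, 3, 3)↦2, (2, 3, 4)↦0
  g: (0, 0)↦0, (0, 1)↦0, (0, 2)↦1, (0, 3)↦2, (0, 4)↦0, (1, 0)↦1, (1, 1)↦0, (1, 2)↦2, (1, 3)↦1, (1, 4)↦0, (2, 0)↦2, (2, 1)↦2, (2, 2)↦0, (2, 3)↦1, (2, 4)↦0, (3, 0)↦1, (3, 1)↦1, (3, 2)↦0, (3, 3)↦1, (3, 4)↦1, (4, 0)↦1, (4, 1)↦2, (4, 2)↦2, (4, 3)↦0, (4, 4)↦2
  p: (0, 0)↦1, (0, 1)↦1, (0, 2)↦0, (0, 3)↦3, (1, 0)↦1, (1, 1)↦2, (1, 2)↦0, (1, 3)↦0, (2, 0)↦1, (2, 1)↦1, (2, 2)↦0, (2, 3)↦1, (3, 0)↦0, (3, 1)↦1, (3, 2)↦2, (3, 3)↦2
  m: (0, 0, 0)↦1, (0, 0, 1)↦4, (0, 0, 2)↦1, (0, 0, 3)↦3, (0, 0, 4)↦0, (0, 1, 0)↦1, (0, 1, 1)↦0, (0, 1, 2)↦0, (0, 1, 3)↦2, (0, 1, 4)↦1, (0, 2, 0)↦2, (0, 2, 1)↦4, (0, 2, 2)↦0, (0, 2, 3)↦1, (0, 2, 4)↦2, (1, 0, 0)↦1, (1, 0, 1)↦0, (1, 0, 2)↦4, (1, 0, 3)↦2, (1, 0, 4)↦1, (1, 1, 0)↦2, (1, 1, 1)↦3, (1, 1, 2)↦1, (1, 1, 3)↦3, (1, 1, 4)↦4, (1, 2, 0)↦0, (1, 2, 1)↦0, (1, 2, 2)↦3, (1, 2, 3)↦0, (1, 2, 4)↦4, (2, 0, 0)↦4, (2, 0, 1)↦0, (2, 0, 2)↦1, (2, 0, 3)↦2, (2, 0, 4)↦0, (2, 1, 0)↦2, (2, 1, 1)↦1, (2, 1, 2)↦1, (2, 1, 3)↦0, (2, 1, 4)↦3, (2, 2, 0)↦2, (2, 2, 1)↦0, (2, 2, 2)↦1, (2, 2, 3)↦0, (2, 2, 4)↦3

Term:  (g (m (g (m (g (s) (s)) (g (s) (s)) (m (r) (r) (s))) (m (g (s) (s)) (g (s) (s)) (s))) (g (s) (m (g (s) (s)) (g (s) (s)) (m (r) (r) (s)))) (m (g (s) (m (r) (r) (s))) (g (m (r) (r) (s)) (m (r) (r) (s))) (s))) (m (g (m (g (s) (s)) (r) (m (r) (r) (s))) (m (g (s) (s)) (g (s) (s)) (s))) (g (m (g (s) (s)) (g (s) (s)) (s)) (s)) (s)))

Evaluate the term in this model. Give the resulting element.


value = 0

  s = 2
  s = 2
  (g (s) (s)) = g(2, 2) = 0
  s = 2
  s = 2
  (g (s) (s)) = g(2, 2) = 0
  r = 2
  r = 2
  s = 2
  (m (r) (r) (s)) = m(2, 2, 2) = 1
  (m (g (s) (s)) (g (s) (s)) (m (r) (r) (s))) = m(0, 0, 1) = 4
  s = 2
  s = 2
  (g (s) (s)) = g(2, 2) = 0
  s = 2
  s = 2
  (g (s) (s)) = g(2, 2) = 0
  s = 2
  (m (g (s) (s)) (g (s) (s)) (s)) = m(0, 0, 2) = 1
  (g (m (g (s) (s)) (g (s) (s)) (m (r) (r) (s))) (m (g (s) (s)) (g (s) (s)) (s))) = g(4, 1) = 2
  s = 2
  s = 2
  s = 2
  (g (s) (s)) = g(2, 2) = 0
  s = 2
  s = 2
  (g (s) (s)) = g(2, 2) = 0
  r = 2
  r = 2
  s = 2
  (m (r) (r) (s)) = m(2, 2, 2) = 1
  (m (g (s) (s)) (g (s) (s)) (m (r) (r) (s))) = m(0, 0, 1) = 4
  (g (s) (m (g (s) (s)) (g (s) (s)) (m (r) (r) (s)))) = g(2, 4) = 0
  s = 2
  r = 2
  r = 2
  s = 2
  (m (r) (r) (s)) = m(2, 2, 2) = 1
  (g (s) (m (r) (r) (s))) = g(2, 1) = 2
  r = 2
  r = 2
  s = 2
  (m (r) (r) (s)) = m(2, 2, 2) = 1
  r = 2
  r = 2
  s = 2
  (m (r) (r) (s)) = m(2, 2, 2) = 1
  (g (m (r) (r) (s)) (m (r) (r) (s))) = g(1, 1) = 0
  s = 2
  (m (g (s) (m (r) (r) (s))) (g (m (r) (r) (s)) (m (r) (r) (s))) (s)) = m(2, 0, 2) = 1
  (m (g (m (g (s) (s)) (g (s) (s)) (m (r) (r) (s))) (m (g (s) (s)) (g (s) (s)) (s))) (g (s) (m (g (s) (s)) (g (s) (s)) (m (r) (r) (s)))) (m (g (s) (m (r) (r) (s))) (g (m (r) (r) (s)) (m (r) (r) (s))) (s))) = m(2, 0, 1) = 0
  s = 2
  s = 2
  (g (s) (s)) = g(2, 2) = 0
  r = 2
  r = 2
  r = 2
  s = 2
  (m (r) (r) (s)) = m(2, 2, 2) = 1
  (m (g (s) (s)) (r) (m (r) (r) (s))) = m(0, 2, 1) = 4
  s = 2
  s = 2
  (g (s) (s)) = g(2, 2) = 0
  s = 2
  s = 2
  (g (s) (s)) = g(2, 2) = 0
  s = 2
  (m (g (s) (s)) (g (s) (s)) (s)) = m(0, 0, 2) = 1
  (g (m (g (s) (s)) (r) (m (r) (r) (s))) (m (g (s) (s)) (g (s) (s)) (s))) = g(4, 1) = 2
  s = 2
  s = 2
  (g (s) (s)) = g(2, 2) = 0
  s = 2
  s = 2
  (g (s) (s)) = g(2, 2) = 0
  s = 2
  (m (g (s) (s)) (g (s) (s)) (s)) = m(0, 0, 2) = 1
  s = 2
  (g (m (g (s) (s)) (g (s) (s)) (s)) (s)) = g(1, 2) = 2
  s = 2
  (m (g (m (g (s) (s)) (r) (m (r) (r) (s))) (m (g (s) (s)) (g (s) (s)) (s))) (g (m (g (s) (s)) (g (s) (s)) (s)) (s)) (s)) = m(2, 2, 2) = 1
  (g (m (g (m (g (s) (s)) (g (s) (s)) (m (r) (r) (s))) (m (g (s) (s)) (g (s) (s)) (s))) (g (s) (m (g (s) (s)) (g (s) (s)) (m (r) (r) (s)))) (m (g (s) (m (r) (r) (s))) (g (m (r) (r) (s)) (m (r) (r) (s))) (s))) (m (g (m (g (s) (s)) (r) (m (r) (r) (s))) (m (g (s) (s)) (g (s) (s)) (s))) (g (m (g (s) (s)) (g (s) (s)) (s)) (s)) (s))) = g(0, 1) = 0
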